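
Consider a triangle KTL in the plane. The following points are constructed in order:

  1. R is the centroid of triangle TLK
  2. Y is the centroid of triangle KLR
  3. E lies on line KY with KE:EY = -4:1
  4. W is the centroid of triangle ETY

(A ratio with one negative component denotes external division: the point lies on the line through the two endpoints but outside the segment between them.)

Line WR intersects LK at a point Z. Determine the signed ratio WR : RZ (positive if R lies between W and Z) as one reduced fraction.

WR:RZ = 7/27

Choose coordinates K = (0, 0), T = (1, 0), L = (0, 1).
1. R is the centroid of triangle TLK ⇒ R = (1/3, 1/3)
2. Y is the centroid of triangle KLR ⇒ Y = (1/9, 4/9)
3. E lies on line KY with KE:EY = -4:1 ⇒ E = (4/27, 16/27)
4. W is the centroid of triangle ETY ⇒ W = (34/81, 28/81)
line WR meets LK at Z = (0, 2/7)
R = W + t·(Z−W) with t = 7/34, so WR:RZ = 7/34:27/34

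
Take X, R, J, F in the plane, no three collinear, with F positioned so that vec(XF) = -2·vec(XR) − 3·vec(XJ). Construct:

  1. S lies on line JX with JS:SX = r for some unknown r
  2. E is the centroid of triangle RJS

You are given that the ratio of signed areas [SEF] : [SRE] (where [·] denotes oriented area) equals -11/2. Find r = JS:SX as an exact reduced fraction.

r = 4/3

Work in coordinates with X = (0, 0), R = (1, 0), J = (0, 1), F = (-2, -3).
1. With JS:SX = r, write λ = r/(r+1) so S = J + λ·(X−J); S is affine-linear in λ
2. E is the centroid of triangle RJS ⇒ E is an affine combination of earlier points and hence also affine-linear in λ
Every point depending on S is an affine combination of S and λ-independent points, so each such coordinate is linear in λ; the λ² term in each signed area is a multiple of (X−J)×(X−J) = 0, so 2·[SEF] and 2·[SRE] are each linear in λ. Evaluating at λ=0 and λ=1:
  2·[SEF] = 5/3·λ − 2,   2·[SRE] = 1/3·λ
So [SEF]:[SRE] = (5/3·λ − 2) / (1/3·λ). Setting this equal to -11/2:
  5/3·λ − 2 = -11/2·(1/3·λ)  ⇒  λ = 4/7
Then r = λ/(1−λ) = (4/7)/(3/7) = 4/3. Check: with r = 4/3, S = (0, 3/7) and [SEF]:[SRE] = -11/2 as required.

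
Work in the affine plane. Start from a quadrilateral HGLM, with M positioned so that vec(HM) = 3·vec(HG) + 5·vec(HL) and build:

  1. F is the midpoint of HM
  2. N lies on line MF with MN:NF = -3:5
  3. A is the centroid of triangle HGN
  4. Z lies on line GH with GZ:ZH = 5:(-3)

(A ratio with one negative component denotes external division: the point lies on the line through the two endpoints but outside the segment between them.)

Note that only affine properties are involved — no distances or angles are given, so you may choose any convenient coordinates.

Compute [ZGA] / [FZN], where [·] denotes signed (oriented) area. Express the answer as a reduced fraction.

[ZGA]:[FZN] = -7/9

Assign H = (0, 0), G = (1, 0), L = (0, 1), M = (3, 5) — the answer is frame-independent, so this choice is without loss of generality.
1. F is the midpoint of HM ⇒ F = (3/2, 5/2)
2. N lies on line MF with MN:NF = -3:5 ⇒ N = (21/4, 35/4)
3. A is the centroid of triangle HGN ⇒ A = (25/12, 35/12)
4. Z lies on line GH with GZ:ZH = 5:(-3) ⇒ Z = (-3/2, 0)
2·[ZGA] = 175/24, 2·[FZN] = -75/8
[ZGA]:[FZN] = 175/24:-75/8 = -7/9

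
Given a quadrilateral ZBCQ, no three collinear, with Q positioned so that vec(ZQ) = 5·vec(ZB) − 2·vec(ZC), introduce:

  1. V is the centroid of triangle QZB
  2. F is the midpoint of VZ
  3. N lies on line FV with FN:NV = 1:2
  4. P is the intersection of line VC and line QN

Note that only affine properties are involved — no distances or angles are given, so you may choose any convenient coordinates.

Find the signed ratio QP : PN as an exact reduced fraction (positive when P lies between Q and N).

Choose coordinates Z = (0, 0), B = (1, 0), C = (0, 1), Q = (5, -2).
1. V is the centroid of triangle QZB ⇒ V = (2, -2/3)
2. F is the midpoint of VZ ⇒ F = (1, -1/3)
3. N lies on line FV with FN:NV = 1:2 ⇒ N = (4/3, -4/9)
4. P is the intersection of line VC and line QN ⇒ P = (58/27, -64/81)
P = Q + t·(N−Q) with t = 7/9, so QP:PN = t:(1−t) = 7/9:2/9

QP:PN = 7/2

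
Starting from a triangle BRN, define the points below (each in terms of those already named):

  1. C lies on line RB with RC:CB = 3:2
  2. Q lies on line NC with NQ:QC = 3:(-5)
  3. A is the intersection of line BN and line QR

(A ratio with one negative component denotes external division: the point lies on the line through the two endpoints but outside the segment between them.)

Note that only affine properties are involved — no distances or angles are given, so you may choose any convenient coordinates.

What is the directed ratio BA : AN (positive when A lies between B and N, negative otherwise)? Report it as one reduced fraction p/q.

Set B = (0, 0), R = (1, 0), N = (0, 1); any affine frame gives the same invariant.
1. C lies on line RB with RC:CB = 3:2 ⇒ C = (2/5, 0)
2. Q lies on line NC with NQ:QC = 3:(-5) ⇒ Q = (-3/5, 5/2)
3. A is the intersection of line BN and line QR ⇒ A = (0, 25/16)
A = B + t·(N−B) with t = 25/16, so BA:AN = t:(1−t) = 25/16:-9/16

BA:AN = -25/9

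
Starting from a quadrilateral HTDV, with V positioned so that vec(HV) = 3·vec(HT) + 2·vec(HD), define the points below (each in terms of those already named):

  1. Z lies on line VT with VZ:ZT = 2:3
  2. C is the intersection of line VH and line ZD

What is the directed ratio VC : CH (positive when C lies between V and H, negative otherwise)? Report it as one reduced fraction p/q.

Choose coordinates H = (0, 0), T = (1, 0), D = (0, 1), V = (3, 2).
1. Z lies on line VT with VZ:ZT = 2:3 ⇒ Z = (11/5, 6/5)
2. C is the intersection of line VH and line ZD ⇒ C = (33/19, 22/19)
C = V + t·(H−V) with t = 8/19, so VC:CH = t:(1−t) = 8/19:11/19

VC:CH = 8/11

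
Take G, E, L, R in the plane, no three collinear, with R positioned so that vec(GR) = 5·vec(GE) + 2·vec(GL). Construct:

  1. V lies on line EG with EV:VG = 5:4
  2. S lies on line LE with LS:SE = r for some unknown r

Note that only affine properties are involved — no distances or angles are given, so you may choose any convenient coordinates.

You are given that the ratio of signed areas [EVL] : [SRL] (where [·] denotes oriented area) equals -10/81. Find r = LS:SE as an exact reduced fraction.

r = 3

Work in coordinates with G = (0, 0), E = (1, 0), L = (0, 1), R = (5, 2).
1. V lies on line EG with EV:VG = 5:4 ⇒ V = (4/9, 0)
2. With LS:SE = r, write λ = r/(r+1) so S = L + λ·(E−L); S is affine-linear in λ
Every point depending on S is an affine combination of S and λ-independent points, so each such coordinate is linear in λ; the λ² term in each signed area is a multiple of (E−L)×(E−L) = 0, so 2·[EVL] and 2·[SRL] are each linear in λ. Evaluating at λ=0 and λ=1:
  2·[EVL] = -5/9,   2·[SRL] = 6·λ
So [EVL]:[SRL] = (-5/9) / (6·λ). Setting this equal to -10/81:
  -5/9 = -10/81·(6·λ)  ⇒  λ = 3/4
Then r = λ/(1−λ) = (3/4)/(1/4) = 3. Check: with r = 3, S = (3/4, 1/4) and [EVL]:[SRL] = -10/81 as required.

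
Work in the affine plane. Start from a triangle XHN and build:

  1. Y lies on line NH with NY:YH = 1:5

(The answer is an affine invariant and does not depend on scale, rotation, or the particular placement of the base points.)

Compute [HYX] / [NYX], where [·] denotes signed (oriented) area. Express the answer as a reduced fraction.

Choose coordinates X = (0, 0), H = (1, 0), N = (0, 1).
1. Y lies on line NH with NY:YH = 1:5 ⇒ Y = (1/6, 5/6)
2·[HYX] = 5/6, 2·[NYX] = -1/6
[HYX]:[NYX] = 5/6:-1/6 = -5

[HYX]:[NYX] = -5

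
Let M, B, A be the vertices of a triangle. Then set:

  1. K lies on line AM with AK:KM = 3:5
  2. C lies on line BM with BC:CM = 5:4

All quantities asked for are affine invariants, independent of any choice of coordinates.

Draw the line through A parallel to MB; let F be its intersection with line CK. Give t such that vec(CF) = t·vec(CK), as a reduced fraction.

Assign M = (0, 0), B = (1, 0), A = (0, 1) — the answer is frame-independent, so this choice is without loss of generality.
1. K lies on line AM with AK:KM = 3:5 ⇒ K = (0, 5/8)
2. C lies on line BM with BC:CM = 5:4 ⇒ C = (4/9, 0)
through A parallel to MB: direction (1, 0); meets CK at F = (-4/15, 1)
F = C + t·(K−C) with t = 8/5

t = 8/5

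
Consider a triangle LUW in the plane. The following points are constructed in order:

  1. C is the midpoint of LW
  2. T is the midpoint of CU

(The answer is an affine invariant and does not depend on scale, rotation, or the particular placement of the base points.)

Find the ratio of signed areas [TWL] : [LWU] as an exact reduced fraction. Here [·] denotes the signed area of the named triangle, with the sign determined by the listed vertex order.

Set L = (0, 0), U = (1, 0), W = (0, 1); any affine frame gives the same invariant.
1. C is the midpoint of LW ⇒ C = (0, 1/2)
2. T is the midpoint of CU ⇒ T = (1/2, 1/4)
2·[TWL] = 1/2, 2·[LWU] = -1
[TWL]:[LWU] = 1/2:-1 = -1/2

[TWL]:[LWU] = -1/2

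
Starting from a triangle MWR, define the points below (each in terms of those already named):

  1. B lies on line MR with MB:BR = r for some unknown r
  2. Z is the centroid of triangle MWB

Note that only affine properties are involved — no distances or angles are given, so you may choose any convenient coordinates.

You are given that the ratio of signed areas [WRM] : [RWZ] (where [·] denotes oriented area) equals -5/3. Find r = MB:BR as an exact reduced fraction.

r = 1/4

Choose coordinates M = (0, 0), W = (1, 0), R = (0, 1).
1. With MB:BR = r, write λ = r/(r+1) so B = M + λ·(R−M); B is affine-linear in λ
2. Z is the centroid of triangle MWB ⇒ Z is an affine combination of earlier points and hence also affine-linear in λ
Every point depending on B is an affine combination of B and λ-independent points, so each such coordinate is linear in λ; the λ² term in each signed area is a multiple of (R−M)×(R−M) = 0, so 2·[WRM] and 2·[RWZ] are each linear in λ. Evaluating at λ=0 and λ=1:
  2·[WRM] = 1,   2·[RWZ] = 1/3·λ − 2/3
So [WRM]:[RWZ] = (1) / (1/3·λ − 2/3). Setting this equal to -5/3:
  1 = -5/3·(1/3·λ − 2/3)  ⇒  λ = 1/5
Then r = λ/(1−λ) = (1/5)/(4/5) = 1/4. Check: with r = 1/4, B = (0, 1/5) and [WRM]:[RWZ] = -5/3 as required.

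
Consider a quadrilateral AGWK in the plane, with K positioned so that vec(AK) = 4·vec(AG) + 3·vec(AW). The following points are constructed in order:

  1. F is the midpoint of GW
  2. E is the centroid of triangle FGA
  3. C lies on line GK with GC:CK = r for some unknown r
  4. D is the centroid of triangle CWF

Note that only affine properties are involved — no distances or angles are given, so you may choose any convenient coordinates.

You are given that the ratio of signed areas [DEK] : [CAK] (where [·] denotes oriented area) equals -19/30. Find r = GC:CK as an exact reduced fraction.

r = 2/5

Assign A = (0, 0), G = (1, 0), W = (0, 1), K = (4, 3) — the answer is frame-independent, so this choice is without loss of generality.
1. F is the midpoint of GW ⇒ F = (1/2, 1/2)
2. E is the centroid of triangle FGA ⇒ E = (1/2, 1/6)
3. With GC:CK = r, write λ = r/(r+1) so C = G + λ·(K−G); C is affine-linear in λ
4. D is the centroid of triangle CWF ⇒ D is an affine combination of earlier points and hence also affine-linear in λ
Every point depending on C is an affine combination of C and λ-independent points, so each such coordinate is linear in λ; the λ² term in each signed area is a multiple of (K−G)×(K−G) = 0, so 2·[DEK] and 2·[CAK] are each linear in λ. Evaluating at λ=0 and λ=1:
  2·[DEK] = 2/3·λ + 7/6,   2·[CAK] = 3·λ − 3
So [DEK]:[CAK] = (2/3·λ + 7/6) / (3·λ − 3). Setting this equal to -19/30:
  2/3·λ + 7/6 = -19/30·(3·λ − 3)  ⇒  λ = 2/7
Then r = λ/(1−λ) = (2/7)/(5/7) = 2/5. Check: with r = 2/5, C = (13/7, 6/7) and [DEK]:[CAK] = -19/30 as required.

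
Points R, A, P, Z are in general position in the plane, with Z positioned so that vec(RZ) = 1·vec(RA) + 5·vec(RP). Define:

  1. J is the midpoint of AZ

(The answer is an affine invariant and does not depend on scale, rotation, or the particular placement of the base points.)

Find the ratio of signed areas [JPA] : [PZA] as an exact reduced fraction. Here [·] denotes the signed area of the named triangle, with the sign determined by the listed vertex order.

Work in coordinates with R = (0, 0), A = (1, 0), P = (0, 1), Z = (1, 5).
1. J is the midpoint of AZ ⇒ J = (1, 5/2)
2·[JPA] = 5/2, 2·[PZA] = -5
[JPA]:[PZA] = 5/2:-5 = -1/2

[JPA]:[PZA] = -1/2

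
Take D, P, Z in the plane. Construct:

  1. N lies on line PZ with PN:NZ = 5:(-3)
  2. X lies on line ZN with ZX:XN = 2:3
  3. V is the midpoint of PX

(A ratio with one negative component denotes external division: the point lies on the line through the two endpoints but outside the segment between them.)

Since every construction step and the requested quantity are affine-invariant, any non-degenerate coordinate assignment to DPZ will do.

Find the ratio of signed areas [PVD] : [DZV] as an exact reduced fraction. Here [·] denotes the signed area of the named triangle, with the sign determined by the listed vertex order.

[PVD]:[DZV] = -4

Work in coordinates with D = (0, 0), P = (1, 0), Z = (0, 1).
1. N lies on line PZ with PN:NZ = 5:(-3) ⇒ N = (-3/2, 5/2)
2. X lies on line ZN with ZX:XN = 2:3 ⇒ X = (-3/5, 8/5)
3. V is the midpoint of PX ⇒ V = (1/5, 4/5)
2·[PVD] = 4/5, 2·[DZV] = -1/5
[PVD]:[DZV] = 4/5:-1/5 = -4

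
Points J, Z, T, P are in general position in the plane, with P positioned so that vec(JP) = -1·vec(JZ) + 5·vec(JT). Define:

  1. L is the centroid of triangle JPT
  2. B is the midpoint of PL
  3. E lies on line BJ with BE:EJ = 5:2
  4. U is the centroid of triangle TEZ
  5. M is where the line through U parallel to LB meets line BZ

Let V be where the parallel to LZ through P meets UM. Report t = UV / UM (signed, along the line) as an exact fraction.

Set J = (0, 0), Z = (1, 0), T = (0, 1), P = (-1, 5); any affine frame gives the same invariant.
1. L is the centroid of triangle JPT ⇒ L = (-1/3, 2)
2. B is the midpoint of PL ⇒ B = (-2/3, 7/2)
3. E lies on line BJ with BE:EJ = 5:2 ⇒ E = (-4/21, 1)
4. U is the centroid of triangle TEZ ⇒ U = (17/63, 2/3)
5. M is where the line through U parallel to LB meets line BZ ⇒ M = (-23/252, 55/24)
through P parallel to LZ: direction (4/3, -2); meets UM at V = (-34/63, 181/42)
V = U + t·(M−U) with t = 204/91

t = 204/91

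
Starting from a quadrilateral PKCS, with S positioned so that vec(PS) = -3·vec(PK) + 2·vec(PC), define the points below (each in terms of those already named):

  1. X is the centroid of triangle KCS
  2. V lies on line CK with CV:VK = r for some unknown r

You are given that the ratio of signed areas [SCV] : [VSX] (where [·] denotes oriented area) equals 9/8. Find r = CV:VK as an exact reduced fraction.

r = -3/5

Work in coordinates with P = (0, 0), K = (1, 0), C = (0, 1), S = (-3, 2).
1. X is the centroid of triangle KCS ⇒ X = (-2/3, 1)
2. With CV:VK = r, write λ = r/(r+1) so V = C + λ·(K−C); V is affine-linear in λ
Every point depending on V is an affine combination of V and λ-independent points, so each such coordinate is linear in λ; the λ² term in each signed area is a multiple of (K−C)×(K−C) = 0, so 2·[SCV] and 2·[VSX] are each linear in λ. Evaluating at λ=0 and λ=1:
  2·[SCV] = -2·λ,   2·[VSX] = -4/3·λ + 2/3
So [SCV]:[VSX] = (-2·λ) / (-4/3·λ + 2/3). Setting this equal to 9/8:
  -2·λ = 9/8·(-4/3·λ + 2/3)  ⇒  λ = -3/2
Then r = λ/(1−λ) = (-3/2)/(5/2) = -3/5. Check: with r = -3/5, V = (-3/2, 5/2) and [SCV]:[VSX] = 9/8 as required.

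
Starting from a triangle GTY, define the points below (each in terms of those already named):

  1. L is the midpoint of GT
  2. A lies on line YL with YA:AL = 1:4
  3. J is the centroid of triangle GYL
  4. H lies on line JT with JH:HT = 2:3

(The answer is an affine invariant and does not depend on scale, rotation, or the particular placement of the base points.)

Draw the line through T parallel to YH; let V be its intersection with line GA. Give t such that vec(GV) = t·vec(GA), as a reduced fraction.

t = 5/3

Set G = (0, 0), T = (1, 0), Y = (0, 1); any affine frame gives the same invariant.
1. L is the midpoint of GT ⇒ L = (1/2, 0)
2. A lies on line YL with YA:AL = 1:4 ⇒ A = (1/10, 4/5)
3. J is the centroid of triangle GYL ⇒ J = (1/6, 1/3)
4. H lies on line JT with JH:HT = 2:3 ⇒ H = (1/2, 1/5)
through T parallel to YH: direction (1/2, -4/5); meets GA at V = (1/6, 4/3)
V = G + t·(A−G) with t = 5/3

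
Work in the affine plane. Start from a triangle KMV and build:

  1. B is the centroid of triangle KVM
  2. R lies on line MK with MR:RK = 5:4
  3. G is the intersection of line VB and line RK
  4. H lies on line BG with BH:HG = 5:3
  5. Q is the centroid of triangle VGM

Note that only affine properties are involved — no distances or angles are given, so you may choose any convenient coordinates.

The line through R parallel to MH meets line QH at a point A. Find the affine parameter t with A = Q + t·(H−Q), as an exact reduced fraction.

Assign K = (0, 0), M = (1, 0), V = (0, 1) — the answer is frame-independent, so this choice is without loss of generality.
1. B is the centroid of triangle KVM ⇒ B = (1/3, 1/3)
2. R lies on line MK with MR:RK = 5:4 ⇒ R = (4/9, 0)
3. G is the intersection of line VB and line RK ⇒ G = (1/2, 0)
4. H lies on line BG with BH:HG = 5:3 ⇒ H = (7/16, 1/8)
5. Q is the centroid of triangle VGM ⇒ Q = (1/2, 1/3)
through R parallel to MH: direction (-9/16, 1/8); meets QH at A = (29/72, 1/108)
A = Q + t·(H−Q) with t = 14/9

t = 14/9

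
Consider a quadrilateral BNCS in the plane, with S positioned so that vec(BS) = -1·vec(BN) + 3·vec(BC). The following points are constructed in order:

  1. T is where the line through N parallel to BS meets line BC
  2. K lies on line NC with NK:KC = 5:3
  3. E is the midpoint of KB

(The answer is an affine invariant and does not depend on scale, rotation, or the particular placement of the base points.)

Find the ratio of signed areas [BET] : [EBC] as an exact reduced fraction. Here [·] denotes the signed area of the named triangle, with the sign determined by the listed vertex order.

[BET]:[EBC] = -3

Work in coordinates with B = (0, 0), N = (1, 0), C = (0, 1), S = (-1, 3).
1. T is where the line through N parallel to BS meets line BC ⇒ T = (0, 3)
2. K lies on line NC with NK:KC = 5:3 ⇒ K = (3/8, 5/8)
3. E is the midpoint of KB ⇒ E = (3/16, 5/16)
2·[BET] = 9/16, 2·[EBC] = -3/16
[BET]:[EBC] = 9/16:-3/16 = -3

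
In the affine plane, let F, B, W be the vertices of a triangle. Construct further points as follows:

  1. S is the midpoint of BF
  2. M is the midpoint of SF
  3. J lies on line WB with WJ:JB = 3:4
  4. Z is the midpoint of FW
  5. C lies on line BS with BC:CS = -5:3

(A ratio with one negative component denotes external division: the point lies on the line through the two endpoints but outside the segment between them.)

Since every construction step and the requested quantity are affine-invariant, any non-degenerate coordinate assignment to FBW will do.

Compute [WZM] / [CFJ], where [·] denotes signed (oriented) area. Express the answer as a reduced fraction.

Set F = (0, 0), B = (1, 0), W = (0, 1); any affine frame gives the same invariant.
1. S is the midpoint of BF ⇒ S = (1/2, 0)
2. M is the midpoint of SF ⇒ M = (1/4, 0)
3. J lies on line WB with WJ:JB = 3:4 ⇒ J = (3/7, 4/7)
4. Z is the midpoint of FW ⇒ Z = (0, 1/2)
5. C lies on line BS with BC:CS = -5:3 ⇒ C = (-1/4, 0)
2·[WZM] = 1/8, 2·[CFJ] = 1/7
[WZM]:[CFJ] = 1/8:1/7 = 7/8

[WZM]:[CFJ] = 7/8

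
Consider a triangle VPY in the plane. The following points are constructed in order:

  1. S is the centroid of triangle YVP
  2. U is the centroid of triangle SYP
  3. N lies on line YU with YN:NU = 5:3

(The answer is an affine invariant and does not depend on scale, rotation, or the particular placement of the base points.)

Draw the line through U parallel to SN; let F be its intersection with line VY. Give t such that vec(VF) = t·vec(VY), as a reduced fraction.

t = 3

Set V = (0, 0), P = (1, 0), Y = (0, 1); any affine frame gives the same invariant.
1. S is the centroid of triangle YVP ⇒ S = (1/3, 1/3)
2. U is the centroid of triangle SYP ⇒ U = (4/9, 4/9)
3. N lies on line YU with YN:NU = 5:3 ⇒ N = (5/18, 47/72)
through U parallel to SN: direction (-1/18, 23/72); meets VY at F = (0, 3)
F = V + t·(Y−V) with t = 3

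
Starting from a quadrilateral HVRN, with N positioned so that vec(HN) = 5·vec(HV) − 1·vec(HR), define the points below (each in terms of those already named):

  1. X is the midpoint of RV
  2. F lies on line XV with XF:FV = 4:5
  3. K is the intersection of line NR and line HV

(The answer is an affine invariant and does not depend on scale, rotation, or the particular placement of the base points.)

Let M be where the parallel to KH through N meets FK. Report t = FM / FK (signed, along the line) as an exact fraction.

t = 23/5

Assign H = (0, 0), V = (1, 0), R = (0, 1), N = (5, -1) — the answer is frame-independent, so this choice is without loss of generality.
1. X is the midpoint of RV ⇒ X = (1/2, 1/2)
2. F lies on line XV with XF:FV = 4:5 ⇒ F = (13/18, 5/18)
3. K is the intersection of line NR and line HV ⇒ K = (5/2, 0)
through N parallel to KH: direction (-5/2, 0); meets FK at M = (89/10, -1)
M = F + t·(K−F) with t = 23/5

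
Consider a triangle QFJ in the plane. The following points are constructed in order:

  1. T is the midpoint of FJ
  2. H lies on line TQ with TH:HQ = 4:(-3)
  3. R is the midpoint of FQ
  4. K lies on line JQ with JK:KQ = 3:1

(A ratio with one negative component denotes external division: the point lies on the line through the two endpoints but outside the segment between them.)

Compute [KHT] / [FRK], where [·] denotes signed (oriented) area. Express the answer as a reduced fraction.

[KHT]:[FRK] = -4

Choose coordinates Q = (0, 0), F = (1, 0), J = (0, 1).
1. T is the midpoint of FJ ⇒ T = (1/2, 1/2)
2. H lies on line TQ with TH:HQ = 4:(-3) ⇒ H = (-3/2, -3/2)
3. R is the midpoint of FQ ⇒ R = (1/2, 0)
4. K lies on line JQ with JK:KQ = 3:1 ⇒ K = (0, 1/4)
2·[KHT] = 1/2, 2·[FRK] = -1/8
[KHT]:[FRK] = 1/2:-1/8 = -4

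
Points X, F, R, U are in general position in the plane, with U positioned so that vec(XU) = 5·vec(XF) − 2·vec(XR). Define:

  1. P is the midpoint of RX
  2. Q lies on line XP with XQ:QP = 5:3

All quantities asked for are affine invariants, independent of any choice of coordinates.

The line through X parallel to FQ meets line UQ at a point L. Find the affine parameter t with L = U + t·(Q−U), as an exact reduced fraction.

Choose coordinates X = (0, 0), F = (1, 0), R = (0, 1), U = (5, -2).
1. P is the midpoint of RX ⇒ P = (0, 1/2)
2. Q lies on line XP with XQ:QP = 5:3 ⇒ Q = (0, 5/16)
through X parallel to FQ: direction (-1, 5/16); meets UQ at L = (25/12, -125/192)
L = U + t·(Q−U) with t = 7/12

t = 7/12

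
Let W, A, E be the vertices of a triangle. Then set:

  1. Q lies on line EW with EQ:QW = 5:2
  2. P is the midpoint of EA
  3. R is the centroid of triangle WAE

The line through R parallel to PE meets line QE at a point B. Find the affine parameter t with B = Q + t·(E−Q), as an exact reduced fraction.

Work in coordinates with W = (0, 0), A = (1, 0), E = (0, 1).
1. Q lies on line EW with EQ:QW = 5:2 ⇒ Q = (0, 2/7)
2. P is the midpoint of EA ⇒ P = (1/2, 1/2)
3. R is the centroid of triangle WAE ⇒ R = (1/3, 1/3)
through R parallel to PE: direction (-1/2, 1/2); meets QE at B = (0, 2/3)
B = Q + t·(E−Q) with t = 8/15

t = 8/15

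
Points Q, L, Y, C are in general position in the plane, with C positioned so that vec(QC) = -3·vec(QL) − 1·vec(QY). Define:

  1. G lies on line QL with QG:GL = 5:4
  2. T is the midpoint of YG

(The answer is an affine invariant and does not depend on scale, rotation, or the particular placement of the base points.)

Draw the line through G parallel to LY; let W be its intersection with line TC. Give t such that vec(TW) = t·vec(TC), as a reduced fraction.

t = 2/43

Set Q = (0, 0), L = (1, 0), Y = (0, 1), C = (-3, -1); any affine frame gives the same invariant.
1. G lies on line QL with QG:GL = 5:4 ⇒ G = (5/9, 0)
2. T is the midpoint of YG ⇒ T = (5/18, 1/2)
through G parallel to LY: direction (-1, 1); meets TC at W = (97/774, 37/86)
W = T + t·(C−T) with t = 2/43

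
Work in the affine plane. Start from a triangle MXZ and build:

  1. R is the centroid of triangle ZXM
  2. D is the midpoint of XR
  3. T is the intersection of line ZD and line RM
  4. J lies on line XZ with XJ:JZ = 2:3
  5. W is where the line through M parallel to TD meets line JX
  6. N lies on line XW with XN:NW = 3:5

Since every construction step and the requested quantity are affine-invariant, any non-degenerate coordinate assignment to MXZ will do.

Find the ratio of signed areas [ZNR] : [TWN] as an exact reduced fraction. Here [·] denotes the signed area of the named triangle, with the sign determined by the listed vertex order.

[ZNR]:[TWN] = -21/25

Set M = (0, 0), X = (1, 0), Z = (0, 1); any affine frame gives the same invariant.
1. R is the centroid of triangle ZXM ⇒ R = (1/3, 1/3)
2. D is the midpoint of XR ⇒ D = (2/3, 1/6)
3. T is the intersection of line ZD and line RM ⇒ T = (4/9, 4/9)
4. J lies on line XZ with XJ:JZ = 2:3 ⇒ J = (3/5, 2/5)
5. W is where the line through M parallel to TD meets line JX ⇒ W = (-4, 5)
6. N lies on line XW with XN:NW = 3:5 ⇒ N = (-7/8, 15/8)
2·[ZNR] = 7/24, 2·[TWN] = -25/72
[ZNR]:[TWN] = 7/24:-25/72 = -21/25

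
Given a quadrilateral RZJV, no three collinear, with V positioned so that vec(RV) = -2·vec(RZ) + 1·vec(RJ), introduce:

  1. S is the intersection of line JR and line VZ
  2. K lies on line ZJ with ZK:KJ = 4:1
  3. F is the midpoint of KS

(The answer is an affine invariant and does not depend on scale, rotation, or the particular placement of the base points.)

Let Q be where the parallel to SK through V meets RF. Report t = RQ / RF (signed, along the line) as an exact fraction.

Work in coordinates with R = (0, 0), Z = (1, 0), J = (0, 1), V = (-2, 1).
1. S is the intersection of line JR and line VZ ⇒ S = (0, 1/3)
2. K lies on line ZJ with ZK:KJ = 4:1 ⇒ K = (1/5, 4/5)
3. F is the midpoint of KS ⇒ F = (1/10, 17/30)
through V parallel to SK: direction (1/5, 7/15); meets RF at Q = (17/10, 289/30)
Q = R + t·(F−R) with t = 17

t = 17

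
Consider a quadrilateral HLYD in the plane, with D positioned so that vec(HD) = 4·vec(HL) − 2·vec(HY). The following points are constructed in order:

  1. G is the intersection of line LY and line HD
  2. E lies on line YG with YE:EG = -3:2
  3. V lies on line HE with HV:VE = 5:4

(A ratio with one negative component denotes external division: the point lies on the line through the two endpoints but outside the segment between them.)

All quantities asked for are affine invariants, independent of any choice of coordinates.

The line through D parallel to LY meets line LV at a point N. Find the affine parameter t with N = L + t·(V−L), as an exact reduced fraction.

t = -9/4

Work in coordinates with H = (0, 0), L = (1, 0), Y = (0, 1), D = (4, -2).
1. G is the intersection of line LY and line HD ⇒ G = (2, -1)
2. E lies on line YG with YE:EG = -3:2 ⇒ E = (6, -5)
3. V lies on line HE with HV:VE = 5:4 ⇒ V = (10/3, -25/9)
through D parallel to LY: direction (-1, 1); meets LV at N = (-17/4, 25/4)
N = L + t·(V−L) with t = -9/4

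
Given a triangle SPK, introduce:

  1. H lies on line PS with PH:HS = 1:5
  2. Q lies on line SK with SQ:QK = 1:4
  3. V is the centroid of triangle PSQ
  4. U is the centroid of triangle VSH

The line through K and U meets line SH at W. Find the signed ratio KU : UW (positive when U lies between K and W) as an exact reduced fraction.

KU:UW = 44

Work in coordinates with S = (0, 0), P = (1, 0), K = (0, 1).
1. H lies on line PS with PH:HS = 1:5 ⇒ H = (5/6, 0)
2. Q lies on line SK with SQ:QK = 1:4 ⇒ Q = (0, 1/5)
3. V is the centroid of triangle PSQ ⇒ V = (1/3, 1/15)
4. U is the centroid of triangle VSH ⇒ U = (7/18, 1/45)
line KU meets SH at W = (35/88, 0)
U = K + t·(W−K) with t = 44/45, so KU:UW = 44/45:1/45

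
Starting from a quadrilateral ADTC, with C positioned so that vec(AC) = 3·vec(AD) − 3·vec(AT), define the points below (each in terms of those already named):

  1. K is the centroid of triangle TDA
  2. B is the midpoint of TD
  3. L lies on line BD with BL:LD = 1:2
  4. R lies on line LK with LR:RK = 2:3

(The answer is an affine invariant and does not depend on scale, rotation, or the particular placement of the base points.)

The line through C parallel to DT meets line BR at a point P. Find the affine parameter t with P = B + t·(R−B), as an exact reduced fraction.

t = 15/2

Assign A = (0, 0), D = (1, 0), T = (0, 1), C = (3, -3) — the answer is frame-independent, so this choice is without loss of generality.
1. K is the centroid of triangle TDA ⇒ K = (1/3, 1/3)
2. B is the midpoint of TD ⇒ B = (1/2, 1/2)
3. L lies on line BD with BL:LD = 1:2 ⇒ L = (2/3, 1/3)
4. R lies on line LK with LR:RK = 2:3 ⇒ R = (8/15, 1/3)
through C parallel to DT: direction (-1, 1); meets BR at P = (3/4, -3/4)
P = B + t·(R−B) with t = 15/2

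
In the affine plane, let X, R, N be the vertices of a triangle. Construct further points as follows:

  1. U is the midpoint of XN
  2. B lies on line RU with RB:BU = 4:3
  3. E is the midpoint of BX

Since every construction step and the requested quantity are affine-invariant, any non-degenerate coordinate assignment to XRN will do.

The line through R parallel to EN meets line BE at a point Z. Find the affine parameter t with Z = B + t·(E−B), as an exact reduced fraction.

t = -2

Choose coordinates X = (0, 0), R = (1, 0), N = (0, 1).
1. U is the midpoint of XN ⇒ U = (0, 1/2)
2. B lies on line RU with RB:BU = 4:3 ⇒ B = (3/7, 2/7)
3. E is the midpoint of BX ⇒ E = (3/14, 1/7)
through R parallel to EN: direction (-3/14, 6/7); meets BE at Z = (6/7, 4/7)
Z = B + t·(E−B) with t = -2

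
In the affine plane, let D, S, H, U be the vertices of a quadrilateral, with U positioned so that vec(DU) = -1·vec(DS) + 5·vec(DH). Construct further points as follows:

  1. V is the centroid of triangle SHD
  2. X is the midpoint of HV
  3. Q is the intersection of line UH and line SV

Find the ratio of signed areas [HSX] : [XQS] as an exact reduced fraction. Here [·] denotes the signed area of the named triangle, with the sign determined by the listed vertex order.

[HSX]:[XQS] = -7/9

Choose coordinates D = (0, 0), S = (1, 0), H = (0, 1), U = (-1, 5).
1. V is the centroid of triangle SHD ⇒ V = (1/3, 1/3)
2. X is the midpoint of HV ⇒ X = (1/6, 2/3)
3. Q is the intersection of line UH and line SV ⇒ Q = (1/7, 3/7)
2·[HSX] = -1/6, 2·[XQS] = 3/14
[HSX]:[XQS] = -1/6:3/14 = -7/9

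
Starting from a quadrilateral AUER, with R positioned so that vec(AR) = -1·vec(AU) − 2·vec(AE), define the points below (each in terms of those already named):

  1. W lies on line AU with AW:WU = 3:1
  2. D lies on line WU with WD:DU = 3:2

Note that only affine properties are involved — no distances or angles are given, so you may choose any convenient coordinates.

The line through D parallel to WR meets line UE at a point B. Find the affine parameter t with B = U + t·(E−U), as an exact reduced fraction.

t = 4/75

Set A = (0, 0), U = (1, 0), E = (0, 1), R = (-1, -2); any affine frame gives the same invariant.
1. W lies on line AU with AW:WU = 3:1 ⇒ W = (3/4, 0)
2. D lies on line WU with WD:DU = 3:2 ⇒ D = (9/10, 0)
through D parallel to WR: direction (-7/4, -2); meets UE at B = (71/75, 4/75)
B = U + t·(E−U) with t = 4/75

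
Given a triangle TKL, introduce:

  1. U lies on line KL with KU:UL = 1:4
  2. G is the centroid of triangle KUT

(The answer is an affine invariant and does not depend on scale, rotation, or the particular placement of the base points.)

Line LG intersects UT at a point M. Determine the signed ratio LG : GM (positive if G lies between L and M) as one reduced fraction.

Work in coordinates with T = (0, 0), K = (1, 0), L = (0, 1).
1. U lies on line KL with KU:UL = 1:4 ⇒ U = (4/5, 1/5)
2. G is the centroid of triangle KUT ⇒ G = (3/5, 1/15)
line LG meets UT at M = (36/65, 9/65)
G = L + t·(M−L) with t = 13/12, so LG:GM = 13/12:-1/12

LG:GM = -13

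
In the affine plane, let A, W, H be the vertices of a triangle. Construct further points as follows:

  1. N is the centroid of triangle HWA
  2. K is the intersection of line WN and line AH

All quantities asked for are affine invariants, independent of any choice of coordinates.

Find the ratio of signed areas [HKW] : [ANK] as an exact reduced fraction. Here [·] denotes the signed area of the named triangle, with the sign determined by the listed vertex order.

[HKW]:[ANK] = 3

Work in coordinates with A = (0, 0), W = (1, 0), H = (0, 1).
1. N is the centroid of triangle HWA ⇒ N = (1/3, 1/3)
2. K is the intersection of line WN and line AH ⇒ K = (0, 1/2)
2·[HKW] = 1/2, 2·[ANK] = 1/6
[HKW]:[ANK] = 1/2:1/6 = 3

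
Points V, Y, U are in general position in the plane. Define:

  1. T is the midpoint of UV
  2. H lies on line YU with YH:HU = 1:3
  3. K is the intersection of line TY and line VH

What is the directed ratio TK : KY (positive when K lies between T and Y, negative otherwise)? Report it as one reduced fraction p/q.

Work in coordinates with V = (0, 0), Y = (1, 0), U = (0, 1).
1. T is the midpoint of UV ⇒ T = (0, 1/2)
2. H lies on line YU with YH:HU = 1:3 ⇒ H = (3/4, 1/4)
3. K is the intersection of line TY and line VH ⇒ K = (3/5, 1/5)
K = T + t·(Y−T) with t = 3/5, so TK:KY = t:(1−t) = 3/5:2/5

TK:KY = 3/2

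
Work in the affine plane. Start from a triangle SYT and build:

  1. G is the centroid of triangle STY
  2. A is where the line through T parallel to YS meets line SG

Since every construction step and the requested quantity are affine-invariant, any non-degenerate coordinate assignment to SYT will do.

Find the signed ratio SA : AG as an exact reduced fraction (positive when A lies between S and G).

SA:AG = -3/2

Assign S = (0, 0), Y = (1, 0), T = (0, 1) — the answer is frame-independent, so this choice is without loss of generality.
1. G is the centroid of triangle STY ⇒ G = (1/3, 1/3)
2. A is where the line through T parallel to YS meets line SG ⇒ A = (1, 1)
A = S + t·(G−S) with t = 3, so SA:AG = t:(1−t) = 3:-2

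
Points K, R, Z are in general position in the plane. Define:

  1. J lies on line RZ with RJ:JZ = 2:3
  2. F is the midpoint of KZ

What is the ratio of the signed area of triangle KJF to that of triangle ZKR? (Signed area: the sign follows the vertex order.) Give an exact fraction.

Set K = (0, 0), R = (1, 0), Z = (0, 1); any affine frame gives the same invariant.
1. J lies on line RZ with RJ:JZ = 2:3 ⇒ J = (3/5, 2/5)
2. F is the midpoint of KZ ⇒ F = (0, 1/2)
2·[KJF] = 3/10, 2·[ZKR] = 1
[KJF]:[ZKR] = 3/10:1 = 3/10

[KJF]:[ZKR] = 3/10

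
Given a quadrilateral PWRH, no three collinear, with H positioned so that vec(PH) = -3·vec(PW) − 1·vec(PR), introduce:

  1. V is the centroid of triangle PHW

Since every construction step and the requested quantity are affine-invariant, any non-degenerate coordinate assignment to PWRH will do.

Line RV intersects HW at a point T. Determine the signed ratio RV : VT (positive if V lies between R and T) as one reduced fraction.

Assign P = (0, 0), W = (1, 0), R = (0, 1), H = (-3, -1) — the answer is frame-independent, so this choice is without loss of generality.
1. V is the centroid of triangle PHW ⇒ V = (-2/3, -1/3)
line RV meets HW at T = (-5/7, -3/7)
V = R + t·(T−R) with t = 14/15, so RV:VT = 14/15:1/15

RV:VT = 14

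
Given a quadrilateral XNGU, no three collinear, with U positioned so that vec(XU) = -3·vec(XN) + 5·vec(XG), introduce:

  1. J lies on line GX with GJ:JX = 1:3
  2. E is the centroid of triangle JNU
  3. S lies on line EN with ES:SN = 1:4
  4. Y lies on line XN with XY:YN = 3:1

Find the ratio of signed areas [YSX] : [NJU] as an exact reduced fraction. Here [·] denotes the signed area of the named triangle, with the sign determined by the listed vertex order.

[YSX]:[NJU] = -23/40

Set X = (0, 0), N = (1, 0), G = (0, 1), U = (-3, 5); any affine frame gives the same invariant.
1. J lies on line GX with GJ:JX = 1:3 ⇒ J = (0, 3/4)
2. E is the centroid of triangle JNU ⇒ E = (-2/3, 23/12)
3. S lies on line EN with ES:SN = 1:4 ⇒ S = (-1/3, 23/15)
4. Y lies on line XN with XY:YN = 3:1 ⇒ Y = (3/4, 0)
2·[YSX] = 23/20, 2·[NJU] = -2
[YSX]:[NJU] = 23/20:-2 = -23/40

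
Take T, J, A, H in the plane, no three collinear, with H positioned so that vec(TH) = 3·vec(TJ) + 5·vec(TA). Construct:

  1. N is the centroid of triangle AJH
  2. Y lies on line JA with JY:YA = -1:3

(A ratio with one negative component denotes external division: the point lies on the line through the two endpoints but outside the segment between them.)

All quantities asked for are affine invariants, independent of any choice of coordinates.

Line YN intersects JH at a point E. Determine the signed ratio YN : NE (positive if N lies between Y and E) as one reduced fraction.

YN:NE = -5/2

Work in coordinates with T = (0, 0), J = (1, 0), A = (0, 1), H = (3, 5).
1. N is the centroid of triangle AJH ⇒ N = (4/3, 2)
2. Y lies on line JA with JY:YA = -1:3 ⇒ Y = (3/2, -1/2)
line YN meets JH at E = (7/5, 1)
N = Y + t·(E−Y) with t = 5/3, so YN:NE = 5/3:-2/3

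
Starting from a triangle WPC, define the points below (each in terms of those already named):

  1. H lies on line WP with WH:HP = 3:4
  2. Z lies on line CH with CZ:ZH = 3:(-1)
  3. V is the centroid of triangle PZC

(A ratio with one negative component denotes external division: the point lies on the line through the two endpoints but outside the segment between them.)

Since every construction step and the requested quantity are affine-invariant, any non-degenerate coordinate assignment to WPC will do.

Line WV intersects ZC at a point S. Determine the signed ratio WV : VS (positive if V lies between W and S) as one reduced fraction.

WV:VS = -13/4

Work in coordinates with W = (0, 0), P = (1, 0), C = (0, 1).
1. H lies on line WP with WH:HP = 3:4 ⇒ H = (3/7, 0)
2. Z lies on line CH with CZ:ZH = 3:(-1) ⇒ Z = (9/14, -1/2)
3. V is the centroid of triangle PZC ⇒ V = (23/42, 1/6)
line WV meets ZC at S = (69/182, 3/26)
V = W + t·(S−W) with t = 13/9, so WV:VS = 13/9:-4/9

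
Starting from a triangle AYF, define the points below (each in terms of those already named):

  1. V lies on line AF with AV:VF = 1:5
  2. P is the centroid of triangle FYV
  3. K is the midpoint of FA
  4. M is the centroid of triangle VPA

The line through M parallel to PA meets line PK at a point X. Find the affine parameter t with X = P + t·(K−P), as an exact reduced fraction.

Assign A = (0, 0), Y = (1, 0), F = (0, 1) — the answer is frame-independent, so this choice is without loss of generality.
1. V lies on line AF with AV:VF = 1:5 ⇒ V = (0, 1/6)
2. P is the centroid of triangle FYV ⇒ P = (1/3, 7/18)
3. K is the midpoint of FA ⇒ K = (0, 1/2)
4. M is the centroid of triangle VPA ⇒ M = (1/9, 5/27)
through M parallel to PA: direction (-1/3, -7/18); meets PK at X = (8/27, 65/162)
X = P + t·(K−P) with t = 1/9

t = 1/9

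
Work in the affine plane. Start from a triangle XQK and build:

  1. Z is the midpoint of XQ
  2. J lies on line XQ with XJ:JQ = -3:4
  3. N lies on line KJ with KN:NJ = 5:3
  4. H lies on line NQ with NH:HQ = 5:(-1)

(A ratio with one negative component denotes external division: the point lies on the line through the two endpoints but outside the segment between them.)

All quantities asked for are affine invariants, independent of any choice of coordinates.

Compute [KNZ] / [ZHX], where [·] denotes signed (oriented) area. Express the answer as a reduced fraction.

[KNZ]:[ZHX] = -140/3

Work in coordinates with X = (0, 0), Q = (1, 0), K = (0, 1).
1. Z is the midpoint of XQ ⇒ Z = (1/2, 0)
2. J lies on line XQ with XJ:JQ = -3:4 ⇒ J = (-3, 0)
3. N lies on line KJ with KN:NJ = 5:3 ⇒ N = (-15/8, 3/8)
4. H lies on line NQ with NH:HQ = 5:(-1) ⇒ H = (55/32, -3/32)
2·[KNZ] = 35/16, 2·[ZHX] = -3/64
[KNZ]:[ZHX] = 35/16:-3/64 = -140/3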